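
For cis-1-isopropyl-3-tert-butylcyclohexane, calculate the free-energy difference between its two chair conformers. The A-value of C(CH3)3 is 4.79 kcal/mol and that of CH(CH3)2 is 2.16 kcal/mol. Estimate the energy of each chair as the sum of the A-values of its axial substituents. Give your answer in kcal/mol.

C1 and C3 have the same parity, so for the cis isomer the two substituents are e,e in one chair and a,a in the other.
Chair I (tert-butyl axial, isopropyl axial): E = 6.95 kcal/mol.
Chair II (tert-butyl equatorial, isopropyl equatorial): E = 0.00 kcal/mol.
ΔE = 6.95 − 0.00 = 6.95 kcal/mol; chair II is more stable.

6.95 kcal/mol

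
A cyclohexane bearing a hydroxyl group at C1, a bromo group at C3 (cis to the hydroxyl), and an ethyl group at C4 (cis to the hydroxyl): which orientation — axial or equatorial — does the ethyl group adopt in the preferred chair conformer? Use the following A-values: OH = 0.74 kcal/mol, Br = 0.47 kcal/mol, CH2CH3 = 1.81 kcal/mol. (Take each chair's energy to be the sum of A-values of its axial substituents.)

equatorial

Chair I (hydroxyl axial, bromo axial, ethyl equatorial): E = 1.21 kcal/mol.
Chair II (hydroxyl equatorial, bromo equatorial, ethyl axial): E = 1.81 kcal/mol.
Chair I is the more stable (lower-energy) conformer, and in that chair the ethyl group is equatorial.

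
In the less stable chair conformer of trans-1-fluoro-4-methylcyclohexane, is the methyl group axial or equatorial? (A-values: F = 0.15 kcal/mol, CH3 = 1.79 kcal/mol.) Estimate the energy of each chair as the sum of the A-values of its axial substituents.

axial

C1 and C4 have opposite parity, so for the trans isomer the two substituents are e,e in one chair and a,a in the other.
Chair I (fluoro axial, methyl axial): E = 1.94 kcal/mol.
Chair II (fluoro equatorial, methyl equatorial): E = 0.00 kcal/mol.
Chair I is the less stable (higher-energy) conformer, and in that chair the methyl group is axial.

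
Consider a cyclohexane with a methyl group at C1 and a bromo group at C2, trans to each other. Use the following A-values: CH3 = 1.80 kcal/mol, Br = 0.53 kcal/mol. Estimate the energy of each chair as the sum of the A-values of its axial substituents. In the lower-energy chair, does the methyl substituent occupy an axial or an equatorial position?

C1 and C2 have opposite parity, so for the trans isomer the two substituents are e,e in one chair and a,a in the other.
Chair I (methyl axial, bromo axial): E = 2.33 kcal/mol.
Chair II (methyl equatorial, bromo equatorial): E = 0.00 kcal/mol.
Chair II is the more stable (lower-energy) conformer, and in that chair the methyl group is equatorial.

equatorial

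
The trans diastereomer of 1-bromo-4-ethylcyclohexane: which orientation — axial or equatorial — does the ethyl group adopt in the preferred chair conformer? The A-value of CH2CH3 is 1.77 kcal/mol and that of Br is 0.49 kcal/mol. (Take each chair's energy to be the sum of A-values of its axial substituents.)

C1 and C4 have opposite parity, so for the trans isomer the two substituents are e,e in one chair and a,a in the other.
Chair I (ethyl axial, bromo axial): E = 2.26 kcal/mol.
Chair II (ethyl equatorial, bromo equatorial): E = 0.00 kcal/mol.
Chair II is the more stable (lower-energy) conformer, and in that chair the ethyl group is equatorial.

equatorial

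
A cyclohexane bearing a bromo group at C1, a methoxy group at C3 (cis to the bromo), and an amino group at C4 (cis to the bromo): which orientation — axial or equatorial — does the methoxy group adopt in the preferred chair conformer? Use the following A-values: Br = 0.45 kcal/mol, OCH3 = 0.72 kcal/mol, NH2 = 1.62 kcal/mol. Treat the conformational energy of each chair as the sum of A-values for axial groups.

axial

Chair I (bromo axial, methoxy axial, amino equatorial): E = 1.17 kcal/mol.
Chair II (bromo equatorial, methoxy equatorial, amino axial): E = 1.62 kcal/mol.
Chair I is the more stable (lower-energy) conformer, and in that chair the methoxy group is axial.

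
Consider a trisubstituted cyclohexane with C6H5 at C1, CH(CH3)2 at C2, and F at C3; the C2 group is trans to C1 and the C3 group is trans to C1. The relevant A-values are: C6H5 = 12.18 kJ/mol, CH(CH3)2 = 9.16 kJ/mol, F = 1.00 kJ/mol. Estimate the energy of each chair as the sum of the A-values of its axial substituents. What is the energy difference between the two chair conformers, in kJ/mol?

20.34 kJ/mol

Chair I (phenyl axial, isopropyl axial, fluoro equatorial): E = 21.34 kJ/mol.
Chair II (phenyl equatorial, isopropyl equatorial, fluoro axial): E = 1.00 kJ/mol.
ΔE = 21.34 − 1.00 = 20.34 kJ/mol; chair II is more stable.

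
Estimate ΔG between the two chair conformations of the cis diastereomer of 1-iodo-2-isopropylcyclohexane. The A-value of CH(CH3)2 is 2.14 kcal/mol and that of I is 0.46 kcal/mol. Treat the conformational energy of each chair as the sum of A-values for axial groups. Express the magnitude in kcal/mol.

1.68 kcal/mol

C1 and C2 have opposite parity, so for the cis isomer the two substituents are one axial and one equatorial in each chair.
Chair I (isopropyl axial, iodo equatorial): E = 2.14 kcal/mol.
Chair II (isopropyl equatorial, iodo axial): E = 0.46 kcal/mol.
ΔE = 2.14 − 0.46 = 1.68 kcal/mol; chair II is more stable.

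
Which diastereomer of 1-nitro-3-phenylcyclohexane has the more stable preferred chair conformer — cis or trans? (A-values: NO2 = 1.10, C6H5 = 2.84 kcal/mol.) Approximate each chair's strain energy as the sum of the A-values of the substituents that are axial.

At 1,3 positions (parity same): cis → (e,e or a,a); trans → (a,e or e,a).
Best chair for cis: E = 0.00 kcal/mol; best chair for trans: E = 1.10 kcal/mol.
The cis isomer is lower by 1.10 kcal/mol.

cis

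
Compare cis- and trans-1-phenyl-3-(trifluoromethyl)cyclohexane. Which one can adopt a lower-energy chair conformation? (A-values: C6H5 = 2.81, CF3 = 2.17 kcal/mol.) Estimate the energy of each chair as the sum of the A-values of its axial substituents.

cis

At 1,3 positions (parity same): cis → (e,e or a,a); trans → (a,e or e,a).
Best chair for cis: E = 0.00 kcal/mol; best chair for trans: E = 2.17 kcal/mol.
The cis isomer is lower by 2.17 kcal/mol.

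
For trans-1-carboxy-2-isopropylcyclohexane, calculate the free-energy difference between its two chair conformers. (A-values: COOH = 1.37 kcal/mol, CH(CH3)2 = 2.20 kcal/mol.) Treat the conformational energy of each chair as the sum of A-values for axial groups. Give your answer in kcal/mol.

C1 and C2 have opposite parity, so for the trans isomer the two substituents are e,e in one chair and a,a in the other.
Chair I (carboxyl axial, isopropyl axial): E = 3.57 kcal/mol.
Chair II (carboxyl equatorial, isopropyl equatorial): E = 0.00 kcal/mol.
ΔE = 3.57 − 0.00 = 3.57 kcal/mol; chair II is more stable.

3.57 kcal/mol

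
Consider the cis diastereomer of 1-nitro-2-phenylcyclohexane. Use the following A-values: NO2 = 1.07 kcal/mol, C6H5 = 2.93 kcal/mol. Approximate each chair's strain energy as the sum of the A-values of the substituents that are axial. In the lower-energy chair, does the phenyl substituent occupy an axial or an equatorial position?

C1 and C2 have opposite parity, so for the cis isomer the two substituents are one axial and one equatorial in each chair.
Chair I (nitro axial, phenyl equatorial): E = 1.07 kcal/mol.
Chair II (nitro equatorial, phenyl axial): E = 2.93 kcal/mol.
Chair I is the more stable (lower-energy) conformer, and in that chair the phenyl group is equatorial.

equatorial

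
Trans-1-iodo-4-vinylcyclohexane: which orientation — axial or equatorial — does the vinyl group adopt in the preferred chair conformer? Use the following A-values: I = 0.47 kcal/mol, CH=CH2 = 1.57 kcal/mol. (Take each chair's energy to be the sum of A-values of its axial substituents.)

C1 and C4 have opposite parity, so for the trans isomer the two substituents are e,e in one chair and a,a in the other.
Chair I (iodo axial, vinyl axial): E = 2.04 kcal/mol.
Chair II (iodo equatorial, vinyl equatorial): E = 0.00 kcal/mol.
Chair II is the more stable (lower-energy) conformer, and in that chair the vinyl group is equatorial.

equatorial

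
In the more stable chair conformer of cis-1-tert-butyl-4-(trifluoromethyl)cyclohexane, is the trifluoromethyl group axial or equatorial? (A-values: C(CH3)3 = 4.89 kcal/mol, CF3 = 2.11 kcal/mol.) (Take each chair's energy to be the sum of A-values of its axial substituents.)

axial

C1 and C4 have opposite parity, so for the cis isomer the two substituents are one axial and one equatorial in each chair.
Chair I (tert-butyl axial, trifluoromethyl equatorial): E = 4.89 kcal/mol.
Chair II (tert-butyl equatorial, trifluoromethyl axial): E = 2.11 kcal/mol.
Chair II is the more stable (lower-energy) conformer, and in that chair the trifluoromethyl group is axial.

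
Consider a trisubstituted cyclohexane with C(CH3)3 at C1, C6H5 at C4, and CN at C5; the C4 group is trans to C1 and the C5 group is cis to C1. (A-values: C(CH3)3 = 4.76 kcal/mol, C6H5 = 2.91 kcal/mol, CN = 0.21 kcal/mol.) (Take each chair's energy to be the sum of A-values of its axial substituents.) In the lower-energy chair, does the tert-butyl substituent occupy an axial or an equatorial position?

Chair I (tert-butyl axial, phenyl axial, cyano axial): E = 7.88 kcal/mol.
Chair II (tert-butyl equatorial, phenyl equatorial, cyano equatorial): E = 0.00 kcal/mol.
Chair II is the more stable (lower-energy) conformer, and in that chair the tert-butyl group is equatorial.

equatorial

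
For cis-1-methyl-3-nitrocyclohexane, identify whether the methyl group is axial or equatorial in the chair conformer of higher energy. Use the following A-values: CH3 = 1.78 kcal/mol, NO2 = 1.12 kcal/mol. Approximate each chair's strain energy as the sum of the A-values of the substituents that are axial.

C1 and C3 have the same parity, so for the cis isomer the two substituents are e,e in one chair and a,a in the other.
Chair I (methyl axial, nitro axial): E = 2.90 kcal/mol.
Chair II (methyl equatorial, nitro equatorial): E = 0.00 kcal/mol.
Chair I is the less stable (higher-energy) conformer, and in that chair the methyl group is axial.

axial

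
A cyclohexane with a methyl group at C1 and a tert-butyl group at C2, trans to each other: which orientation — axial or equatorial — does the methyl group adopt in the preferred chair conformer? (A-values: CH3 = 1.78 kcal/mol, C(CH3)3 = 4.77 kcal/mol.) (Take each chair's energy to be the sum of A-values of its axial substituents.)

equatorial

C1 and C2 have opposite parity, so for the trans isomer the two substituents are e,e in one chair and a,a in the other.
Chair I (methyl axial, tert-butyl axial): E = 6.55 kcal/mol.
Chair II (methyl equatorial, tert-butyl equatorial): E = 0.00 kcal/mol.
Chair II is the more stable (lower-energy) conformer, and in that chair the methyl group is equatorial.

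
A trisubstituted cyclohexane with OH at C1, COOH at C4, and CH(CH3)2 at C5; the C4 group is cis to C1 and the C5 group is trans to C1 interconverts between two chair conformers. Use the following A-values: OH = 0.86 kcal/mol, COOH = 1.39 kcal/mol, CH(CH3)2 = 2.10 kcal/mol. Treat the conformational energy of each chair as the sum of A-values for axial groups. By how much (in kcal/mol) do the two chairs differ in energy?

2.63 kcal/mol

Chair I (hydroxyl axial, carboxyl equatorial, isopropyl equatorial): E = 0.86 kcal/mol.
Chair II (hydroxyl equatorial, carboxyl axial, isopropyl axial): E = 3.49 kcal/mol.
ΔE = 3.49 − 0.86 = 2.63 kcal/mol; chair I is more stable.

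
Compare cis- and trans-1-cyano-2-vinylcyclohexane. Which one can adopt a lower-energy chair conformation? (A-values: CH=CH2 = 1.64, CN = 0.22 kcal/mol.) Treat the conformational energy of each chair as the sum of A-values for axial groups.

trans

At 1,2 positions (parity opposite): cis → (a,e or e,a); trans → (e,e or a,a).
Best chair for cis: E = 0.22 kcal/mol; best chair for trans: E = 0.00 kcal/mol.
The trans isomer is lower by 0.22 kcal/mol.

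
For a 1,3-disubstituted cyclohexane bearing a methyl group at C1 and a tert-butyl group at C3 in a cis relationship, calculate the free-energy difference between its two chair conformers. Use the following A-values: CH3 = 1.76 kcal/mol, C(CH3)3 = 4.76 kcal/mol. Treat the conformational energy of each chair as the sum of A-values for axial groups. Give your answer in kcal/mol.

C1 and C3 have the same parity, so for the cis isomer the two substituents are e,e in one chair and a,a in the other.
Chair I (methyl axial, tert-butyl axial): E = 6.52 kcal/mol.
Chair II (methyl equatorial, tert-butyl equatorial): E = 0.00 kcal/mol.
ΔE = 6.52 − 0.00 = 6.52 kcal/mol; chair II is more stable.

6.52 kcal/mol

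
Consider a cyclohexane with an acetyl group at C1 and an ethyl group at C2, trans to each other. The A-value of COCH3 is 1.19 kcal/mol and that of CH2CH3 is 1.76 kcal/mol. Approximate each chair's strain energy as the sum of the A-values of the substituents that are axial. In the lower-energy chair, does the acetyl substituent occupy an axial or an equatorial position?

equatorial

C1 and C2 have opposite parity, so for the trans isomer the two substituents are e,e in one chair and a,a in the other.
Chair I (acetyl axial, ethyl axial): E = 2.95 kcal/mol.
Chair II (acetyl equatorial, ethyl equatorial): E = 0.00 kcal/mol.
Chair II is the more stable (lower-energy) conformer, and in that chair the acetyl group is equatorial.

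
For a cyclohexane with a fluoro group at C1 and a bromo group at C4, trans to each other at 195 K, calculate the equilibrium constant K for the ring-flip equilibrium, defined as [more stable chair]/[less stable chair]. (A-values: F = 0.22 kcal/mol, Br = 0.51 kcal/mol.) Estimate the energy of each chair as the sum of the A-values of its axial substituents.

C1 and C4 have opposite parity, so for the trans isomer the two substituents are e,e in one chair and a,a in the other.
Chair I (fluoro axial, bromo axial): E = 0.73 kcal/mol; chair II (fluoro equatorial, bromo equatorial): E = 0.00 kcal/mol.
ΔG = 0.73 kcal/mol between the two chairs.
K = exp(ΔG/RT) with R = 1.987×10⁻³ kcal mol⁻¹ K⁻¹ and T = 195 K gives K ≈ 6.58.

K ≈ 6.58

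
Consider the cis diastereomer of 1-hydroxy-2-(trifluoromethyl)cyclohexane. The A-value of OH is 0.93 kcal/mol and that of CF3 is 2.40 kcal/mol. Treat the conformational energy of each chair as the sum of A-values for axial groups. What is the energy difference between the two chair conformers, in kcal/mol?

C1 and C2 have opposite parity, so for the cis isomer the two substituents are one axial and one equatorial in each chair.
Chair I (hydroxyl axial, trifluoromethyl equatorial): E = 0.93 kcal/mol.
Chair II (hydroxyl equatorial, trifluoromethyl axial): E = 2.40 kcal/mol.
ΔE = 2.40 − 0.93 = 1.47 kcal/mol; chair I is more stable.

1.47 kcal/mol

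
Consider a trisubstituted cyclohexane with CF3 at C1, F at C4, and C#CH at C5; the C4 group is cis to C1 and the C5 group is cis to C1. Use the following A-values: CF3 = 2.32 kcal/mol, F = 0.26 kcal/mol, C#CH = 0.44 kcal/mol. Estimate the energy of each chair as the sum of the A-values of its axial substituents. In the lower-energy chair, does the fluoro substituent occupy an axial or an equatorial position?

Chair I (trifluoromethyl axial, fluoro equatorial, ethynyl axial): E = 2.76 kcal/mol.
Chair II (trifluoromethyl equatorial, fluoro axial, ethynyl equatorial): E = 0.26 kcal/mol.
Chair II is the more stable (lower-energy) conformer, and in that chair the fluoro group is axial.

axial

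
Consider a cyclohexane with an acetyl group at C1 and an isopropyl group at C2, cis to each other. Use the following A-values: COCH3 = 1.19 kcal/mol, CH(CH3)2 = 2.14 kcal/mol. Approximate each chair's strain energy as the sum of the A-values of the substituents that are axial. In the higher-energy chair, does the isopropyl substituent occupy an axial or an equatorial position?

C1 and C2 have opposite parity, so for the cis isomer the two substituents are one axial and one equatorial in each chair.
Chair I (acetyl axial, isopropyl equatorial): E = 1.19 kcal/mol.
Chair II (acetyl equatorial, isopropyl axial): E = 2.14 kcal/mol.
Chair II is the less stable (higher-energy) conformer, and in that chair the isopropyl group is axial.

axial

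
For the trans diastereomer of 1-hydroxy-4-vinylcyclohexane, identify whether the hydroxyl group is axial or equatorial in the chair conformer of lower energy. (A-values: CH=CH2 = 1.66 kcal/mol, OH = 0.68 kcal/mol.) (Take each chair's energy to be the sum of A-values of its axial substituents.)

equatorial

C1 and C4 have opposite parity, so for the trans isomer the two substituents are e,e in one chair and a,a in the other.
Chair I (vinyl axial, hydroxyl axial): E = 2.34 kcal/mol.
Chair II (vinyl equatorial, hydroxyl equatorial): E = 0.00 kcal/mol.
Chair II is the more stable (lower-energy) conformer, and in that chair the hydroxyl group is equatorial.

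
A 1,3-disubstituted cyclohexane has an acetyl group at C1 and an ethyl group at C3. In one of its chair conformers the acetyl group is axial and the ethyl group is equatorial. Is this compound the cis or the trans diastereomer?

trans

C1 and C3 have the same parity, so their axial bonds point in the same direction.
With same-parity carbons, two substituents on the same face are both axial or both equatorial; opposite faces give one of each.
Here the groups are axial/equatorial → opposite face → trans.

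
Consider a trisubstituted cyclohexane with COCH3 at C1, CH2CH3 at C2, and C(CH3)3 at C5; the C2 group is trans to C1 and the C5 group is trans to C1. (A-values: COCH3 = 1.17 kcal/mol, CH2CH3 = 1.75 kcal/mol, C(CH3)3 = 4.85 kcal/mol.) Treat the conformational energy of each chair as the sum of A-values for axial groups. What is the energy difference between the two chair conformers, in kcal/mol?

1.93 kcal/mol

Chair I (acetyl axial, ethyl axial, tert-butyl equatorial): E = 2.92 kcal/mol.
Chair II (acetyl equatorial, ethyl equatorial, tert-butyl axial): E = 4.85 kcal/mol.
ΔE = 4.85 − 2.92 = 1.93 kcal/mol; chair I is more stable.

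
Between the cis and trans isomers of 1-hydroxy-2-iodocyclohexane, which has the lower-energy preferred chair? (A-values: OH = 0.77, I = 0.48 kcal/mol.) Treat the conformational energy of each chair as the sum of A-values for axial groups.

trans

At 1,2 positions (parity opposite): cis → (a,e or e,a); trans → (e,e or a,a).
Best chair for cis: E = 0.48 kcal/mol; best chair for trans: E = 0.00 kcal/mol.
The trans isomer is lower by 0.48 kcal/mol.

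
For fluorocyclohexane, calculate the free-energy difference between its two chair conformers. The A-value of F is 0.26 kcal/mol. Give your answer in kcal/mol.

A monosubstituted cyclohexane has one chair with the fluoro group axial (E = A = 0.26 kcal/mol) and one with it equatorial (E = 0).
ΔE = 0.26 − 0 = 0.26 kcal/mol.

0.26 kcal/mol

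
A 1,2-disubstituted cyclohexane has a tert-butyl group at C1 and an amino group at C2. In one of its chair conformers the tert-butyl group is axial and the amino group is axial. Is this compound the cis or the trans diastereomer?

trans

C1 and C2 have opposite parity, so their axial bonds point in opposite directions.
With opposite-parity carbons, two substituents on the same face are one axial and one equatorial; opposite faces give both axial or both equatorial.
Here the groups are axial/axial → opposite face → trans.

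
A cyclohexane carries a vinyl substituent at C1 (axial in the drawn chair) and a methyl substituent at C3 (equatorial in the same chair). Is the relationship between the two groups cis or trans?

C1 and C3 have the same parity, so their axial bonds point in the same direction.
With same-parity carbons, two substituents on the same face are both axial or both equatorial; opposite faces give one of each.
Here the groups are axial/equatorial → opposite face → trans.

trans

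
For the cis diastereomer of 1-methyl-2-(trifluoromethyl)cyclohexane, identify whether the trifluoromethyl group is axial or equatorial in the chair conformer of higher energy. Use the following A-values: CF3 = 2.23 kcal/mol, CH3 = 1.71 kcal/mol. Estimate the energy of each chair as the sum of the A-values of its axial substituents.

C1 and C2 have opposite parity, so for the cis isomer the two substituents are one axial and one equatorial in each chair.
Chair I (trifluoromethyl axial, methyl equatorial): E = 2.23 kcal/mol.
Chair II (trifluoromethyl equatorial, methyl axial): E = 1.71 kcal/mol.
Chair I is the less stable (higher-energy) conformer, and in that chair the trifluoromethyl group is axial.

axial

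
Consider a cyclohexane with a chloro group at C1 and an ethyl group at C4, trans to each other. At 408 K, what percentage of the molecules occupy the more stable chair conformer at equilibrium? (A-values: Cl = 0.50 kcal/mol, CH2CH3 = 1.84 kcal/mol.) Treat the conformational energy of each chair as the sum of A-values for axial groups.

C1 and C4 have opposite parity, so for the trans isomer the two substituents are e,e in one chair and a,a in the other.
Chair I (chloro axial, ethyl axial): E = 2.34 kcal/mol; chair II (chloro equatorial, ethyl equatorial): E = 0.00 kcal/mol.
ΔG = 2.34 kcal/mol between the two chairs.
K = exp(ΔG/RT) with R = 1.987×10⁻³ kcal mol⁻¹ K⁻¹ and T = 408 K gives K ≈ 17.9.
Fraction in the lower-energy chair = K/(K+1) = 94.7%.

94.7%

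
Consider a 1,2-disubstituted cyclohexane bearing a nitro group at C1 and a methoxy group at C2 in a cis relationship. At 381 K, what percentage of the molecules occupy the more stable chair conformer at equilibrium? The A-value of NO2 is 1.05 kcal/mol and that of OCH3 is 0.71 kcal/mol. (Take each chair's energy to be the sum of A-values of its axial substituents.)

C1 and C2 have opposite parity, so for the cis isomer the two substituents are one axial and one equatorial in each chair.
Chair I (nitro axial, methoxy equatorial): E = 1.05 kcal/mol; chair II (nitro equatorial, methoxy axial): E = 0.71 kcal/mol.
ΔG = 0.34 kcal/mol between the two chairs.
K = exp(ΔG/RT) with R = 1.987×10⁻³ kcal mol⁻¹ K⁻¹ and T = 381 K gives K ≈ 1.57.
Fraction in the lower-energy chair = K/(K+1) = 61.0%.

61.0%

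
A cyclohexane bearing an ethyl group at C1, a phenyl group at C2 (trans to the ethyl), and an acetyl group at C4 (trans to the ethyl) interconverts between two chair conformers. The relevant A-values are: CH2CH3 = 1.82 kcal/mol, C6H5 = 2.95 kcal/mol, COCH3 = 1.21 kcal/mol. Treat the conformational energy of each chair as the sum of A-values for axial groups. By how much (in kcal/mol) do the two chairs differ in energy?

Chair I (ethyl axial, phenyl axial, acetyl axial): E = 5.98 kcal/mol.
Chair II (ethyl equatorial, phenyl equatorial, acetyl equatorial): E = 0.00 kcal/mol.
ΔE = 5.98 − 0.00 = 5.98 kcal/mol; chair II is more stable.

5.98 kcal/mol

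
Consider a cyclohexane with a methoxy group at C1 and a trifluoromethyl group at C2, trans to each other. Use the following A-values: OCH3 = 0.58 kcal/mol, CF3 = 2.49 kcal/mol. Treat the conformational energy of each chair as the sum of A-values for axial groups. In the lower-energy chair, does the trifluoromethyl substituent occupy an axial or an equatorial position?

equatorial

C1 and C2 have opposite parity, so for the trans isomer the two substituents are e,e in one chair and a,a in the other.
Chair I (methoxy axial, trifluoromethyl axial): E = 3.07 kcal/mol.
Chair II (methoxy equatorial, trifluoromethyl equatorial): E = 0.00 kcal/mol.
Chair II is the more stable (lower-energy) conformer, and in that chair the trifluoromethyl group is equatorial.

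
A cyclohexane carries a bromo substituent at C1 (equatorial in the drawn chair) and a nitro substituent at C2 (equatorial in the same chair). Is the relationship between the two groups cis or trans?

trans

C1 and C2 have opposite parity, so their axial bonds point in opposite directions.
With opposite-parity carbons, two substituents on the same face are one axial and one equatorial; opposite faces give both axial or both equatorial.
Here the groups are equatorial/equatorial → opposite face → trans.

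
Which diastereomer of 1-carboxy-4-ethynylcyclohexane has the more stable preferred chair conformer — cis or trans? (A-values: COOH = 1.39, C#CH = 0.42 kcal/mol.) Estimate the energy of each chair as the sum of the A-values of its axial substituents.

trans

At 1,4 positions (parity opposite): cis → (a,e or e,a); trans → (e,e or a,a).
Best chair for cis: E = 0.42 kcal/mol; best chair for trans: E = 0.00 kcal/mol.
The trans isomer is lower by 0.42 kcal/mol.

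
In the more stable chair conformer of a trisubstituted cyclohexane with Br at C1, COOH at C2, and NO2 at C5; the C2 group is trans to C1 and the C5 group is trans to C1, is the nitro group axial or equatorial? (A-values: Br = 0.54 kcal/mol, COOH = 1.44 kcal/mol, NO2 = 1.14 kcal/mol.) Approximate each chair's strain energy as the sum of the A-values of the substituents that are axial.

Chair I (bromo axial, carboxyl axial, nitro equatorial): E = 1.98 kcal/mol.
Chair II (bromo equatorial, carboxyl equatorial, nitro axial): E = 1.14 kcal/mol.
Chair II is the more stable (lower-energy) conformer, and in that chair the nitro group is axial.

axial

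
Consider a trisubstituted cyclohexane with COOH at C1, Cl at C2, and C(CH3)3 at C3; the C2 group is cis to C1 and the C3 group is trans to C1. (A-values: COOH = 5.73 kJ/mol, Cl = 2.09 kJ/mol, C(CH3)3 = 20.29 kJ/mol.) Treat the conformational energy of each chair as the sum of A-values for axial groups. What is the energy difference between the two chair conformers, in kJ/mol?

16.65 kJ/mol

Chair I (carboxyl axial, chloro equatorial, tert-butyl equatorial): E = 5.73 kJ/mol.
Chair II (carboxyl equatorial, chloro axial, tert-butyl axial): E = 22.38 kJ/mol.
ΔE = 22.38 − 5.73 = 16.65 kJ/mol; chair I is more stable.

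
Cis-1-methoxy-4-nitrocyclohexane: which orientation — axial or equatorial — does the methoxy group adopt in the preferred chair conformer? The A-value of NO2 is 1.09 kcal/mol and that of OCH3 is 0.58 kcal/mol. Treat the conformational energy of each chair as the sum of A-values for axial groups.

axial

C1 and C4 have opposite parity, so for the cis isomer the two substituents are one axial and one equatorial in each chair.
Chair I (nitro axial, methoxy equatorial): E = 1.09 kcal/mol.
Chair II (nitro equatorial, methoxy axial): E = 0.58 kcal/mol.
Chair II is the more stable (lower-energy) conformer, and in that chair the methoxy group is axial.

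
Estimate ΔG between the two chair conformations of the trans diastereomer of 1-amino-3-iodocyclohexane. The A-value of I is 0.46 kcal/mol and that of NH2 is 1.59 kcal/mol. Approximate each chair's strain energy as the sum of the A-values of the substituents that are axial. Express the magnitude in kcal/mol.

1.13 kcal/mol

C1 and C3 have the same parity, so for the trans isomer the two substituents are one axial and one equatorial in each chair.
Chair I (iodo axial, amino equatorial): E = 0.46 kcal/mol.
Chair II (iodo equatorial, amino axial): E = 1.59 kcal/mol.
ΔE = 1.59 − 0.46 = 1.13 kcal/mol; chair I is more stable.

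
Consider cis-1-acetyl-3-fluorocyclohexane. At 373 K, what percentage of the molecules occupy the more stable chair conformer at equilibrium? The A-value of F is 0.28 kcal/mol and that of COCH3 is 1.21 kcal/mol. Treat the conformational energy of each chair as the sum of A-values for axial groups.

88.2%

C1 and C3 have the same parity, so for the cis isomer the two substituents are e,e in one chair and a,a in the other.
Chair I (fluoro axial, acetyl axial): E = 1.49 kcal/mol; chair II (fluoro equatorial, acetyl equatorial): E = 0.00 kcal/mol.
ΔG = 1.49 kcal/mol between the two chairs.
K = exp(ΔG/RT) with R = 1.987×10⁻³ kcal mol⁻¹ K⁻¹ and T = 373 K gives K ≈ 7.47.
Fraction in the lower-energy chair = K/(K+1) = 88.2%.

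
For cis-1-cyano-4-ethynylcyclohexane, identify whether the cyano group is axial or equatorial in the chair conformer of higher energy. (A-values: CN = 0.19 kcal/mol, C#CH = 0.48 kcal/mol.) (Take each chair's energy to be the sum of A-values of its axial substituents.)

C1 and C4 have opposite parity, so for the cis isomer the two substituents are one axial and one equatorial in each chair.
Chair I (cyano axial, ethynyl equatorial): E = 0.19 kcal/mol.
Chair II (cyano equatorial, ethynyl axial): E = 0.48 kcal/mol.
Chair II is the less stable (higher-energy) conformer, and in that chair the cyano group is equatorial.

equatorial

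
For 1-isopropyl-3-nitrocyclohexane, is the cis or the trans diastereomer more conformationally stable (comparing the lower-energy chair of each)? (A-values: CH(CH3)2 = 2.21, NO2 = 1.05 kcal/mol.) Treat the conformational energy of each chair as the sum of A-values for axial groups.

cis

At 1,3 positions (parity same): cis → (e,e or a,a); trans → (a,e or e,a).
Best chair for cis: E = 0.00 kcal/mol; best chair for trans: E = 1.05 kcal/mol.
The cis isomer is lower by 1.05 kcal/mol.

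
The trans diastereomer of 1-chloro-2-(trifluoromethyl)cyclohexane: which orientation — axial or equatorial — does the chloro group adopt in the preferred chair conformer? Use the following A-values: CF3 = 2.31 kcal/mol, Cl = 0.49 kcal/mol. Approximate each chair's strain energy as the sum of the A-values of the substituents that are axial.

equatorial

C1 and C2 have opposite parity, so for the trans isomer the two substituents are e,e in one chair and a,a in the other.
Chair I (trifluoromethyl axial, chloro axial): E = 2.80 kcal/mol.
Chair II (trifluoromethyl equatorial, chloro equatorial): E = 0.00 kcal/mol.
Chair II is the more stable (lower-energy) conformer, and in that chair the chloro group is equatorial.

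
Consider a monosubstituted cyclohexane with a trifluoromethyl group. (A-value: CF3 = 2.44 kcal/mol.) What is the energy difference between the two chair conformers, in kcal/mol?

A monosubstituted cyclohexane has one chair with the trifluoromethyl group axial (E = A = 2.44 kcal/mol) and one with it equatorial (E = 0).
ΔE = 2.44 − 0 = 2.44 kcal/mol.

2.44 kcal/mol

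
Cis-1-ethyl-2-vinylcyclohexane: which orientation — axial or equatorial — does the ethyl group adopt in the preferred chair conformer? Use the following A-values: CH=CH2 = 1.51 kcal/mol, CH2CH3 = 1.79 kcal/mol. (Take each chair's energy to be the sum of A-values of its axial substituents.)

C1 and C2 have opposite parity, so for the cis isomer the two substituents are one axial and one equatorial in each chair.
Chair I (vinyl axial, ethyl equatorial): E = 1.51 kcal/mol.
Chair II (vinyl equatorial, ethyl axial): E = 1.79 kcal/mol.
Chair I is the more stable (lower-energy) conformer, and in that chair the ethyl group is equatorial.

equatorial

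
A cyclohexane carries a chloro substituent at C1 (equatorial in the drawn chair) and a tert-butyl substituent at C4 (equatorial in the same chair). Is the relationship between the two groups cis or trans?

C1 and C4 have opposite parity, so their axial bonds point in opposite directions.
With opposite-parity carbons, two substituents on the same face are one axial and one equatorial; opposite faces give both axial or both equatorial.
Here the groups are equatorial/equatorial → opposite face → trans.

trans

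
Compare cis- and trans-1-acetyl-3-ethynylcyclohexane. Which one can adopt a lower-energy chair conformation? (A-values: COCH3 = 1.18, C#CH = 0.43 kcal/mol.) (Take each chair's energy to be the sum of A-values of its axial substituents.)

cis

At 1,3 positions (parity same): cis → (e,e or a,a); trans → (a,e or e,a).
Best chair for cis: E = 0.00 kcal/mol; best chair for trans: E = 0.43 kcal/mol.
The cis isomer is lower by 0.43 kcal/mol.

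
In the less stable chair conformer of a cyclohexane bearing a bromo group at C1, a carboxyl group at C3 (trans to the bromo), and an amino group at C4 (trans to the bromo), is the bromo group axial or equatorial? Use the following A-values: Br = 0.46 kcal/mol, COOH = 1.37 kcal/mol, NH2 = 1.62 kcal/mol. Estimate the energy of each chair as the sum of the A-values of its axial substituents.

axial

Chair I (bromo axial, carboxyl equatorial, amino axial): E = 2.08 kcal/mol.
Chair II (bromo equatorial, carboxyl axial, amino equatorial): E = 1.37 kcal/mol.
Chair I is the less stable (higher-energy) conformer, and in that chair the bromo group is axial.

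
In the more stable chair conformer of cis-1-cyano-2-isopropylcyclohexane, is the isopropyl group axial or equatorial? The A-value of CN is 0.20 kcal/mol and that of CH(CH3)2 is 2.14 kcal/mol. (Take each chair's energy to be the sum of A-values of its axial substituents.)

C1 and C2 have opposite parity, so for the cis isomer the two substituents are one axial and one equatorial in each chair.
Chair I (cyano axial, isopropyl equatorial): E = 0.20 kcal/mol.
Chair II (cyano equatorial, isopropyl axial): E = 2.14 kcal/mol.
Chair I is the more stable (lower-energy) conformer, and in that chair the isopropyl group is equatorial.

equatorial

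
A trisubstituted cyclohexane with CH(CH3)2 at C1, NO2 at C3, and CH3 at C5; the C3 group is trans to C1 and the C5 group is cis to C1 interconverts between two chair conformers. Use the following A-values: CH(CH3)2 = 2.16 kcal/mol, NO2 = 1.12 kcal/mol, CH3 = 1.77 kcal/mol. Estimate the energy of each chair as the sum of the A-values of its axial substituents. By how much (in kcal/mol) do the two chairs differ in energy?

Chair I (isopropyl axial, nitro equatorial, methyl axial): E = 3.93 kcal/mol.
Chair II (isopropyl equatorial, nitro axial, methyl equatorial): E = 1.12 kcal/mol.
ΔE = 3.93 − 1.12 = 2.81 kcal/mol; chair II is more stable.

2.81 kcal/mol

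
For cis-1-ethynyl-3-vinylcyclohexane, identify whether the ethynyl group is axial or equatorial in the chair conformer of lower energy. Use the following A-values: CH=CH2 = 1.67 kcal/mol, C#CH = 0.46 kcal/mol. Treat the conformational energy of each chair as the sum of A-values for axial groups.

equatorial

C1 and C3 have the same parity, so for the cis isomer the two substituents are e,e in one chair and a,a in the other.
Chair I (vinyl axial, ethynyl axial): E = 2.13 kcal/mol.
Chair II (vinyl equatorial, ethynyl equatorial): E = 0.00 kcal/mol.
Chair II is the more stable (lower-energy) conformer, and in that chair the ethynyl group is equatorial.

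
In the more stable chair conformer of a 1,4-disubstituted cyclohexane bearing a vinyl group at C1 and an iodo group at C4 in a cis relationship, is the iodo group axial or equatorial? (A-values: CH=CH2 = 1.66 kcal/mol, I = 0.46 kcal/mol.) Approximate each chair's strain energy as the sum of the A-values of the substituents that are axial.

axial

C1 and C4 have opposite parity, so for the cis isomer the two substituents are one axial and one equatorial in each chair.
Chair I (vinyl axial, iodo equatorial): E = 1.66 kcal/mol.
Chair II (vinyl equatorial, iodo axial): E = 0.46 kcal/mol.
Chair II is the more stable (lower-energy) conformer, and in that chair the iodo group is axial.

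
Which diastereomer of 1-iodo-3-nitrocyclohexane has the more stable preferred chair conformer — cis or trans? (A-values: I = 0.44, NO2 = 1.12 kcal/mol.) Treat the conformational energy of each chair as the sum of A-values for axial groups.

cis

At 1,3 positions (parity same): cis → (e,e or a,a); trans → (a,e or e,a).
Best chair for cis: E = 0.00 kcal/mol; best chair for trans: E = 0.44 kcal/mol.
The cis isomer is lower by 0.44 kcal/mol.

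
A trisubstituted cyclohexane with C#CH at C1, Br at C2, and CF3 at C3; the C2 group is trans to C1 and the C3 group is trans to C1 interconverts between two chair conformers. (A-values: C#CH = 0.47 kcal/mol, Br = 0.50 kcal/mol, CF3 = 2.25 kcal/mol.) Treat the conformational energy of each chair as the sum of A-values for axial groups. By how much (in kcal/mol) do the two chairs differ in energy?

1.28 kcal/mol

Chair I (ethynyl axial, bromo axial, trifluoromethyl equatorial): E = 0.97 kcal/mol.
Chair II (ethynyl equatorial, bromo equatorial, trifluoromethyl axial): E = 2.25 kcal/mol.
ΔE = 2.25 − 0.97 = 1.28 kcal/mol; chair I is more stable.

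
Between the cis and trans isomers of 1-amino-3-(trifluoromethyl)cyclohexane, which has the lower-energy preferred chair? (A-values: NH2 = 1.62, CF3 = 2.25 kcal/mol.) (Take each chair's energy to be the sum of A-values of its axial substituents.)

At 1,3 positions (parity same): cis → (e,e or a,a); trans → (a,e or e,a).
Best chair for cis: E = 0.00 kcal/mol; best chair for trans: E = 1.62 kcal/mol.
The cis isomer is lower by 1.62 kcal/mol.

cis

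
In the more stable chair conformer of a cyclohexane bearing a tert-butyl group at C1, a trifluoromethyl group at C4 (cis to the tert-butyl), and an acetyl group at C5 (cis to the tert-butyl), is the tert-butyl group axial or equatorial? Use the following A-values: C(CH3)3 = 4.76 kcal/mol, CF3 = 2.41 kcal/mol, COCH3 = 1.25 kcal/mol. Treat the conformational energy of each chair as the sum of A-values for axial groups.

equatorial

Chair I (tert-butyl axial, trifluoromethyl equatorial, acetyl axial): E = 6.01 kcal/mol.
Chair II (tert-butyl equatorial, trifluoromethyl axial, acetyl equatorial): E = 2.41 kcal/mol.
Chair II is the more stable (lower-energy) conformer, and in that chair the tert-butyl group is equatorial.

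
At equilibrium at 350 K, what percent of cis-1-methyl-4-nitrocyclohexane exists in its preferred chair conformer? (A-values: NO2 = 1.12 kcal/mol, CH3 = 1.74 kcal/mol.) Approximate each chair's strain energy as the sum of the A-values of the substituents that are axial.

70.9%

C1 and C4 have opposite parity, so for the cis isomer the two substituents are one axial and one equatorial in each chair.
Chair I (nitro axial, methyl equatorial): E = 1.12 kcal/mol; chair II (nitro equatorial, methyl axial): E = 1.74 kcal/mol.
ΔG = 0.62 kcal/mol between the two chairs.
K = exp(ΔG/RT) with R = 1.987×10⁻³ kcal mol⁻¹ K⁻¹ and T = 350 K gives K ≈ 2.44.
Fraction in the lower-energy chair = K/(K+1) = 70.9%.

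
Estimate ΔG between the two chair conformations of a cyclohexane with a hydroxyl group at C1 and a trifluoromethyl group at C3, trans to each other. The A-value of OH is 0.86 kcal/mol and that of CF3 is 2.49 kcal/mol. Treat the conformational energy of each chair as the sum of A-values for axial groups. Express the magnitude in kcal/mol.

1.63 kcal/mol

C1 and C3 have the same parity, so for the trans isomer the two substituents are one axial and one equatorial in each chair.
Chair I (hydroxyl axial, trifluoromethyl equatorial): E = 0.86 kcal/mol.
Chair II (hydroxyl equatorial, trifluoromethyl axial): E = 2.49 kcal/mol.
ΔE = 2.49 − 0.86 = 1.63 kcal/mol; chair I is more stable.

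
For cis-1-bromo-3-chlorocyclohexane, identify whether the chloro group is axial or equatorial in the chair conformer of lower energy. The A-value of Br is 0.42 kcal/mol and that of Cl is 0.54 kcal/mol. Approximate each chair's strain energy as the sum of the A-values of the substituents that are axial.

C1 and C3 have the same parity, so for the cis isomer the two substituents are e,e in one chair and a,a in the other.
Chair I (bromo axial, chloro axial): E = 0.96 kcal/mol.
Chair II (bromo equatorial, chloro equatorial): E = 0.00 kcal/mol.
Chair II is the more stable (lower-energy) conformer, and in that chair the chloro group is equatorial.

equatorial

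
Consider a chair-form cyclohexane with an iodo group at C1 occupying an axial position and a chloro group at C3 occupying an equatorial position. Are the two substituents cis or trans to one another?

trans

C1 and C3 have the same parity, so their axial bonds point in the same direction.
With same-parity carbons, two substituents on the same face are both axial or both equatorial; opposite faces give one of each.
Here the groups are axial/equatorial → opposite face → trans.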